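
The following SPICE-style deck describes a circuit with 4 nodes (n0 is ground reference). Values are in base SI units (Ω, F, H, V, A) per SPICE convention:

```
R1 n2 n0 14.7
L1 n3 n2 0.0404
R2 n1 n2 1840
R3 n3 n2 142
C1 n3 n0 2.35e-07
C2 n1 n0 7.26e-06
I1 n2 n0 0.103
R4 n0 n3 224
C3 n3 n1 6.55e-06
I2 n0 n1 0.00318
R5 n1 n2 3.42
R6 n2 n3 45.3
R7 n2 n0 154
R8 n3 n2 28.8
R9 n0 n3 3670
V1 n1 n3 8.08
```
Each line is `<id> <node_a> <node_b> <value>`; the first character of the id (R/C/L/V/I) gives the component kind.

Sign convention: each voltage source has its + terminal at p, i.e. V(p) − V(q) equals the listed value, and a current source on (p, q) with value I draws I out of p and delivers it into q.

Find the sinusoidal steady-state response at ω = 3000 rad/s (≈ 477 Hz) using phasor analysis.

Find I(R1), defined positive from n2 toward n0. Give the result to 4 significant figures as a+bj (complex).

Apply KCL at each of the 3 non-ground nodes and solve the resulting linear system.
Node n1: branches {R2, C2, C3, I2, R5, V1} → V_1 = 0.5999-0.2578j
Node n2: branches {R1, L1, R2, R3, I1, R5, R6, R7, R8} → V_2 = -0.9418-0.08817j
Node n3: branches {L1, R3, C1, R4, C3, R6, R8, R9, V1} → V_3 = -7.480-0.2578j
Source currents: i(V1)=-0.4541-0.1221j

-0.06407-0.005998j A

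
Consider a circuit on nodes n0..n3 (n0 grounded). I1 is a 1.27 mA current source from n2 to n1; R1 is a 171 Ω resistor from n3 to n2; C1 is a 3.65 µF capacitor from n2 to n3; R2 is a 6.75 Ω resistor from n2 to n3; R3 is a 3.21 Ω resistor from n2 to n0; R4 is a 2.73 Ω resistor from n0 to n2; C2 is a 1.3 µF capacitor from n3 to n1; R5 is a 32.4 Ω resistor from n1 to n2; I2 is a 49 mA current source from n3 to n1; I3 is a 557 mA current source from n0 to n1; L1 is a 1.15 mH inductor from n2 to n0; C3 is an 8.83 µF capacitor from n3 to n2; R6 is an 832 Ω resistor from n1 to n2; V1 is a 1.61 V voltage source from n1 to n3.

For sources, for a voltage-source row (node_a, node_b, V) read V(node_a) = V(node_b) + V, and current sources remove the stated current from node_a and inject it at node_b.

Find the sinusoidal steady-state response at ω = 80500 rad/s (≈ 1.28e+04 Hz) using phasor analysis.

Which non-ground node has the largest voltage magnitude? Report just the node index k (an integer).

Element admittances at ω=80500 rad/s:
  I1: injects 0.00127 A into n1 (from n2)
  Y(R1) = 0.005848+0.000j S between n3,n2
  Y(C1) = 0.000+0.2938j S between n2,n3
  Y(R2) = 0.1481+0.000j S between n2,n3
  Y(R3) = 0.3115+0.000j S between n2,n0
  Y(R4) = 0.3663+0.000j S between n0,n2
  Y(C2) = 0.000+0.1047j S between n3,n1
  Y(R5) = 0.03086+0.000j S between n1,n2
  I2: injects 0.049 A into n1 (from n3)
  I3: injects 0.557 A into n1 (from n0)
  Y(L1) = 0.000-0.01080j S between n2,n0
  Y(C3) = 0.000+0.7108j S between n3,n2
  Y(R6) = 0.001202+0.000j S between n1,n2
  V1: constraint V(n1)−V(n3) = 1.61
Assemble and solve the 4×4 MNA system:
  V(n1)=2.522-0.4745j  V(n2)=0.8215+0.01309j  V(n3)=0.9118-0.4745j
  i(V1)=0.5527-0.1529j

1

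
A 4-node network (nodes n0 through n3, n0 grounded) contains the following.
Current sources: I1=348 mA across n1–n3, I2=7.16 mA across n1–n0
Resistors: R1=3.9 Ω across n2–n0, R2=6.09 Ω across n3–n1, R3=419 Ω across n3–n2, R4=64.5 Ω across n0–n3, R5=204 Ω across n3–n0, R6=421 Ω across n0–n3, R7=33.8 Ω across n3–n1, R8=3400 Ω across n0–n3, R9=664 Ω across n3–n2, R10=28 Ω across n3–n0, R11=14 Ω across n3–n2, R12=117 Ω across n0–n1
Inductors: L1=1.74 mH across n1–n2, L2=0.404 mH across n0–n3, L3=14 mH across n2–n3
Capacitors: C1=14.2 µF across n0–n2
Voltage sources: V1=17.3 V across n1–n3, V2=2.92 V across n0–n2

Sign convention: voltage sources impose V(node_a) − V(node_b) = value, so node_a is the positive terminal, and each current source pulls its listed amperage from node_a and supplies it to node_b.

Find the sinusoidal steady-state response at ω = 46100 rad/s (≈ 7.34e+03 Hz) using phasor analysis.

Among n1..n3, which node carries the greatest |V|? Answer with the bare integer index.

1

Apply KCL at each of the 3 non-ground nodes and solve the resulting linear system.
Node n1: branches {I1, R2, R7, I2, L1, R12, V1} → V_1 = 14.46+0.4499j
Node n2: branches {R1, R3, R9, L1, R11, L3, C1, V2} → V_2 = -2.920+0.000j
Node n3: branches {I1, R2, R3, R4, R5, R6, R7, R8, R9, L2, R10, R11, L3, V1} → V_3 = -2.842+0.4499j
Source currents: i(V1)=-3.837+0.2128j, i(V2)=-0.7609-1.729j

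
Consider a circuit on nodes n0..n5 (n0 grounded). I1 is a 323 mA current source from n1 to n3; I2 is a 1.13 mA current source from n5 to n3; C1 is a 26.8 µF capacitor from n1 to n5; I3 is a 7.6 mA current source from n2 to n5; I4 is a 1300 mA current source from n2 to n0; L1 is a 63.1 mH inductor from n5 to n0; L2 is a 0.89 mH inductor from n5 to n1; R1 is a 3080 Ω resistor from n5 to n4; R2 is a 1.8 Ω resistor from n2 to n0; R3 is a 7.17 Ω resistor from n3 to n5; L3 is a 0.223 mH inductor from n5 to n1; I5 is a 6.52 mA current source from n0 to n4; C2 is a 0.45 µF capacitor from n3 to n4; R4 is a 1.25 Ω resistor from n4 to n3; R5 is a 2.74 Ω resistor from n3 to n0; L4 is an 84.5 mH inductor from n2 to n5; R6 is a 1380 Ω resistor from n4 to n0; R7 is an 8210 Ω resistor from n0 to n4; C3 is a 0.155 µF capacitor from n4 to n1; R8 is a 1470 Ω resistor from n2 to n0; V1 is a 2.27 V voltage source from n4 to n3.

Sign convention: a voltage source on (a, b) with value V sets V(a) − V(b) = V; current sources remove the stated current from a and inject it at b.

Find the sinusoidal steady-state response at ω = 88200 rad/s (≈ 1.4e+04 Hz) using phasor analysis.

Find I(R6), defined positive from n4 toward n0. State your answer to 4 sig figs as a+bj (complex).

0.001669-7.251e-07j A

Element admittances at ω=88200 rad/s:
  I1: injects 0.323 A into n3 (from n1)
  I2: injects 0.00113 A into n3 (from n5)
  Y(C1) = 0.000+2.364j S between n1,n5
  I3: injects 0.0076 A into n5 (from n2)
  I4: injects 1.3 A into n0 (from n2)
  Y(L1) = 0.000-0.0001797j S between n5,n0
  Y(L2) = 0.000-0.01274j S between n5,n1
  Y(R1) = 0.0003247+0.000j S between n5,n4
  Y(R2) = 0.5556+0.000j S between n2,n0
  Y(R3) = 0.1395+0.000j S between n3,n5
  Y(L3) = 0.000-0.05084j S between n5,n1
  I5: injects 0.00652 A into n4 (from n0)
  Y(C2) = 0.000+0.03969j S between n3,n4
  Y(R4) = 0.8000+0.000j S between n4,n3
  Y(R5) = 0.3650+0.000j S between n3,n0
  Y(L4) = 0.000-0.0001342j S between n2,n5
  Y(R6) = 0.0007246+0.000j S between n4,n0
  Y(R7) = 0.0001218+0.000j S between n0,n4
  Y(C3) = 0.000+0.01367j S between n4,n1
  Y(R8) = 0.0006803+0.000j S between n2,n0
  V1: constraint V(n4)−V(n3) = 2.27
Assemble and solve the 6×6 MNA system:
  V(n1)=-2.145+0.5684j  V(n2)=-2.351-4.328e-05j  V(n3)=0.03298-0.001001j  V(n4)=2.303-0.001001j  V(n5)=-2.171+0.4313j
  i(V1)=-1.821-0.1508j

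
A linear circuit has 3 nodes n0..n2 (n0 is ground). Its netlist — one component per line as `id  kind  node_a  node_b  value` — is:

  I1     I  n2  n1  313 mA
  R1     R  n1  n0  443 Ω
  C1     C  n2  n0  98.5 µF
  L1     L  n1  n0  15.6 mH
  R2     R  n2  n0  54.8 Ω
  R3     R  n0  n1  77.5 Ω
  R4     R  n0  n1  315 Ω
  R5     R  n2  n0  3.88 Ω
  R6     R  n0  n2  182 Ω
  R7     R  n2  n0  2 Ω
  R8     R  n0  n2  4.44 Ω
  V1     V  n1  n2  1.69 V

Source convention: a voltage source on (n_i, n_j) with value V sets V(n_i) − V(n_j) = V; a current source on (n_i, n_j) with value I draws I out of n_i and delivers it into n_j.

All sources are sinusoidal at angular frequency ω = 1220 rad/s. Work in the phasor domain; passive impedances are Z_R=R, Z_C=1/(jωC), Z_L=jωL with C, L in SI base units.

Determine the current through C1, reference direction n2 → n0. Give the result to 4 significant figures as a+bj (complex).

-0.01060-0.002933j A

MNA unknowns: 2 node voltages V₁..V_2 plus 1 source current (V1)
I1: z[2]−=0.313, z[1]+=0.313
R1: Y=0.002257+0.000j on G[1,0]
C1: Y=0.000+0.1202j on G[2,0]
L1: Y=0.000-0.05254j on G[1,0]
R2: Y=0.01825+0.000j on G[2,0]
R3: Y=0.01290+0.000j on G[0,1]
R4: Y=0.003175+0.000j on G[0,1]
R5: Y=0.2577+0.000j on G[2,0]
R6: Y=0.005495+0.000j on G[0,2]
R7: Y=0.5000+0.000j on G[2,0]
R8: Y=0.2252+0.000j on G[0,2]
V1: row V1−V2=1.69, i_V1 at 1,2
solve → V1=1.666+0.08824j, V2=-0.02441+0.08824j
aux → i_V1=0.2778+0.08590j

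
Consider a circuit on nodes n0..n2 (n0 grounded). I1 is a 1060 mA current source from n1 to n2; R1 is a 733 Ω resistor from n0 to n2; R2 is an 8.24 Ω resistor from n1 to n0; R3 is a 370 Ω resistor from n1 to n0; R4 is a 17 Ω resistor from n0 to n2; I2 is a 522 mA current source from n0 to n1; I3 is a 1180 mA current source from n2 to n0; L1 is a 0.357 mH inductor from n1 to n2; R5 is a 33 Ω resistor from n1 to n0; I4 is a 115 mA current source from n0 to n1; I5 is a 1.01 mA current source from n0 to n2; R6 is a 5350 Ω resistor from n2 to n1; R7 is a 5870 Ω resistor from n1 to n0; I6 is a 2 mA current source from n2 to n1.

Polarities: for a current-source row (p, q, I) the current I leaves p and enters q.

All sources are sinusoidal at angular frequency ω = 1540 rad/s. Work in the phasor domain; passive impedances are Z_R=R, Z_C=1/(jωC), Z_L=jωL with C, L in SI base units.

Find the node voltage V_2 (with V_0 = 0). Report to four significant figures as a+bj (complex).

MNA unknowns: 2 node voltages V₁..V_2
I1: z[1]−=1.06, z[2]+=1.06
R1: Y=0.001364+0.000j on G[0,2]
R2: Y=0.1214+0.000j on G[1,0]
R3: Y=0.002703+0.000j on G[1,0]
R4: Y=0.05882+0.000j on G[0,2]
I2: z[0]−=0.522, z[1]+=0.522
I3: z[2]−=1.18, z[0]+=1.18
L1: Y=0.000-1.819j on G[1,2]
R5: Y=0.03030+0.000j on G[1,0]
I4: z[0]−=0.115, z[1]+=0.115
I5: z[0]−=0.00101, z[2]+=0.00101
R6: Y=0.0001869+0.000j on G[2,1]
R7: Y=0.0001704+0.000j on G[1,0]
I6: z[2]−=0.002, z[1]+=0.002
solve → V1=-2.524-0.004764j, V2=-2.524+0.01223j

-2.524+0.01223j V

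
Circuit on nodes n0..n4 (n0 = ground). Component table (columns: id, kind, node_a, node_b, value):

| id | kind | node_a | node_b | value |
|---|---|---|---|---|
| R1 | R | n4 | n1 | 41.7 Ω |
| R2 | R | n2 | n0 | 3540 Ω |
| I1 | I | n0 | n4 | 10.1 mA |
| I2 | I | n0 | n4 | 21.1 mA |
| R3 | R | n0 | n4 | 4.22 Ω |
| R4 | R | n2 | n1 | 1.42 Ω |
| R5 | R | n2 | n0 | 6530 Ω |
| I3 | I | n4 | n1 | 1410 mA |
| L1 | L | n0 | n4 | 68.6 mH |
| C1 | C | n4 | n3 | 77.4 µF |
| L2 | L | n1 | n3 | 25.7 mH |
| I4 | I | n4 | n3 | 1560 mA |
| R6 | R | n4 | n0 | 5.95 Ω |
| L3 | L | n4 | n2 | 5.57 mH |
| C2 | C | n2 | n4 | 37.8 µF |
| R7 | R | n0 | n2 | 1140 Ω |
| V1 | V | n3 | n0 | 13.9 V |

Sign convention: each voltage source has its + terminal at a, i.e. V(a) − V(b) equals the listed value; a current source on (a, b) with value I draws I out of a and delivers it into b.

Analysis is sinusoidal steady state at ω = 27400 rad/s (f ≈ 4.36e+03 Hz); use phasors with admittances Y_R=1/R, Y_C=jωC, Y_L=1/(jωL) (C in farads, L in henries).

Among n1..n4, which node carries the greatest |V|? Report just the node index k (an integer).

MNA unknowns: 4 node voltages V₁..V_4 plus 1 source current (V1)
R1: Y=0.02398+0.000j on G[4,1]
R2: Y=0.0002825+0.000j on G[2,0]
I1: z[0]−=0.0101, z[4]+=0.0101
I2: z[0]−=0.0211, z[4]+=0.0211
R3: Y=0.2370+0.000j on G[0,4]
R4: Y=0.7042+0.000j on G[2,1]
R5: Y=0.0001531+0.000j on G[2,0]
I3: z[4]−=1.41, z[1]+=1.41
L1: Y=0.000-0.0005320j on G[0,4]
C1: Y=0.000+2.121j on G[4,3]
L2: Y=0.000-0.001420j on G[1,3]
I4: z[4]−=1.56, z[3]+=1.56
R6: Y=0.1681+0.000j on G[4,0]
L3: Y=0.000-0.006552j on G[4,2]
C2: Y=0.000+1.036j on G[2,4]
R7: Y=0.0008772+0.000j on G[0,2]
V1: row V3−V0=13.9, i_V1 at 3,0
solve → V1=15.24+2.008j, V2=13.31+1.963j, V3=13.90+0.000j, V4=13.28+3.267j
aux → i_V1=-5.366-1.319j

1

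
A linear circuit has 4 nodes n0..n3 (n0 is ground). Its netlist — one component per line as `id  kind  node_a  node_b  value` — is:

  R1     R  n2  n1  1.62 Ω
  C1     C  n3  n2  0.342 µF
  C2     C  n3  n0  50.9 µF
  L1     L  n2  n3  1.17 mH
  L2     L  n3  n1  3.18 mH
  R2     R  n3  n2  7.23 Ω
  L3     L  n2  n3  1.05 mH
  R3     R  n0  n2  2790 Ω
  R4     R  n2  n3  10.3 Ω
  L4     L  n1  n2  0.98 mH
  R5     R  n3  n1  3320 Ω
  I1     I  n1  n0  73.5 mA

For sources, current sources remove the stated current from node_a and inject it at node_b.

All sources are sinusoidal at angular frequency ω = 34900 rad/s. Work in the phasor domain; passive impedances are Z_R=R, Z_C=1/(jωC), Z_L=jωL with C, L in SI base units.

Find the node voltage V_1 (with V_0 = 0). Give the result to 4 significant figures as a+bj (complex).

-0.4143-0.03625j V

Element admittances at ω=34900 rad/s:
  Y(R1) = 0.6173+0.000j S between n2,n1
  Y(C1) = 0.000+0.01194j S between n3,n2
  Y(C2) = 0.000+1.776j S between n3,n0
  Y(L1) = 0.000-0.02449j S between n2,n3
  Y(L2) = 0.000-0.009010j S between n3,n1
  Y(R2) = 0.1383+0.000j S between n3,n2
  Y(L3) = 0.000-0.02729j S between n2,n3
  Y(R3) = 0.0003584+0.000j S between n0,n2
  Y(R4) = 0.09709+0.000j S between n2,n3
  Y(L4) = 0.000-0.02924j S between n1,n2
  Y(R5) = 0.0003012+0.000j S between n3,n1
  I1: injects 0.0735 A into n0 (from n1)
Assemble and solve the 3×3 MNA system:
  V(n1)=-0.4143-0.03625j  V(n2)=-0.2971-0.02469j  V(n3)=4.982e-06+0.04132j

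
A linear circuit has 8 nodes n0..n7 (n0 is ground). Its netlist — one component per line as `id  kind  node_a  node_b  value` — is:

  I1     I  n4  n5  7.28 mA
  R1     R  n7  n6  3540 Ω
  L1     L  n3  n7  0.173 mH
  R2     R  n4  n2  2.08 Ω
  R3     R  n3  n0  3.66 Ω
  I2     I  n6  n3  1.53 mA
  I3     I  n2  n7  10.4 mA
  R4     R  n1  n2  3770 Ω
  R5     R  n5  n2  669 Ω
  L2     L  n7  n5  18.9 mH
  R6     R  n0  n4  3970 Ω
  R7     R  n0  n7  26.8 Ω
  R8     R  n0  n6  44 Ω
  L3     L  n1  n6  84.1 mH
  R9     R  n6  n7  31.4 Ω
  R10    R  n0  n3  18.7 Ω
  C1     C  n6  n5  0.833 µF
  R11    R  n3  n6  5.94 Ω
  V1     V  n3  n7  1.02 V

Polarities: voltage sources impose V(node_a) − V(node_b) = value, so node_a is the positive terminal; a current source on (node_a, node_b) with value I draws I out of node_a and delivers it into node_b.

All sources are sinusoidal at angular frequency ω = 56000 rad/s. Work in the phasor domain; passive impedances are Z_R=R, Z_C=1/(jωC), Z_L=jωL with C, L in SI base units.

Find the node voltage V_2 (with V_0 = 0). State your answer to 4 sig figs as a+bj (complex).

MNA unknowns: 7 node voltages V₁..V_7 plus 1 source current (V1)
I1: z[4]−=0.00728, z[5]+=0.00728
R1: Y=0.0002825+0.000j on G[7,6]
L1: Y=0.000-0.1032j on G[3,7]
R2: Y=0.4808+0.000j on G[4,2]
R3: Y=0.2732+0.000j on G[3,0]
I2: z[6]−=0.00153, z[3]+=0.00153
I3: z[2]−=0.0104, z[7]+=0.0104
R4: Y=0.0002653+0.000j on G[1,2]
R5: Y=0.001495+0.000j on G[5,2]
L2: Y=0.000-0.0009448j on G[7,5]
R6: Y=0.0002519+0.000j on G[0,4]
R7: Y=0.03731+0.000j on G[0,7]
R8: Y=0.02273+0.000j on G[0,6]
L3: Y=0.000-0.0002123j on G[1,6]
R9: Y=0.03185+0.000j on G[6,7]
R10: Y=0.05348+0.000j on G[0,3]
C1: Y=0.000+0.04665j on G[6,5]
R11: Y=0.1684+0.000j on G[3,6]
V1: row V3−V7=1.02, i_V1 at 3,7
solve → V1=-5.616-4.966j, V2=-9.595-0.5391j, V3=0.1165+0.0001138j, V4=-9.605-0.5388j, V5=-0.09124+0.1558j, V6=-0.08542+0.004148j, V7=-0.9035+0.0001138j
aux → i_V1=-0.07054+0.1059j

-9.595-0.5391j V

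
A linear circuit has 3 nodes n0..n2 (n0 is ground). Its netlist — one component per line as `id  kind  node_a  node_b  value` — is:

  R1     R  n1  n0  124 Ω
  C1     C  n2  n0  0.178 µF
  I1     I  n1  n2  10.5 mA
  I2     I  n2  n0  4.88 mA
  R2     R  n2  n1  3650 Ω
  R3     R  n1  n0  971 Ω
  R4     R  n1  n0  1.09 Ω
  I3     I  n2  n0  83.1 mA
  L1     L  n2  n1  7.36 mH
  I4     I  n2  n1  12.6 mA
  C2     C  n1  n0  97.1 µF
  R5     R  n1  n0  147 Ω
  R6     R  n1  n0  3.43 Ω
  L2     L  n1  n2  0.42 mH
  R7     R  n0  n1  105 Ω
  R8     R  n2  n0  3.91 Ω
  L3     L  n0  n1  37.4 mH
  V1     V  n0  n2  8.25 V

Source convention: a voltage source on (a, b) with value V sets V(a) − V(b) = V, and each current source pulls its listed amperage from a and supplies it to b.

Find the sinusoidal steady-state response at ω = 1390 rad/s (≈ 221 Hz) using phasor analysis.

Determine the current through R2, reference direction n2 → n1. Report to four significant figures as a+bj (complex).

Element admittances at ω=1390 rad/s:
  Y(R1) = 0.008065+0.000j S between n1,n0
  Y(C1) = 0.000+0.0002474j S between n2,n0
  I1: injects 0.0105 A into n2 (from n1)
  I2: injects 0.00488 A into n0 (from n2)
  Y(R2) = 0.0002740+0.000j S between n2,n1
  Y(R3) = 0.001030+0.000j S between n1,n0
  Y(R4) = 0.9174+0.000j S between n1,n0
  I3: injects 0.0831 A into n0 (from n2)
  Y(L1) = 0.000-0.09775j S between n2,n1
  I4: injects 0.0126 A into n1 (from n2)
  Y(C2) = 0.000+0.1350j S between n1,n0
  Y(R5) = 0.006803+0.000j S between n1,n0
  Y(R6) = 0.2915+0.000j S between n1,n0
  Y(L2) = 0.000-1.713j S between n1,n2
  Y(R7) = 0.009524+0.000j S between n0,n1
  Y(R8) = 0.2558+0.000j S between n2,n0
  Y(L3) = 0.000-0.01924j S between n0,n1
  V1: constraint V(n0)−V(n2) = 8.25
Assemble and solve the 3×3 MNA system:
  V(n1)=-5.758+4.194j  V(n2)=-8.250+0.000j
  i(V1)=-9.615+4.509j

-0.0006827-0.001149j A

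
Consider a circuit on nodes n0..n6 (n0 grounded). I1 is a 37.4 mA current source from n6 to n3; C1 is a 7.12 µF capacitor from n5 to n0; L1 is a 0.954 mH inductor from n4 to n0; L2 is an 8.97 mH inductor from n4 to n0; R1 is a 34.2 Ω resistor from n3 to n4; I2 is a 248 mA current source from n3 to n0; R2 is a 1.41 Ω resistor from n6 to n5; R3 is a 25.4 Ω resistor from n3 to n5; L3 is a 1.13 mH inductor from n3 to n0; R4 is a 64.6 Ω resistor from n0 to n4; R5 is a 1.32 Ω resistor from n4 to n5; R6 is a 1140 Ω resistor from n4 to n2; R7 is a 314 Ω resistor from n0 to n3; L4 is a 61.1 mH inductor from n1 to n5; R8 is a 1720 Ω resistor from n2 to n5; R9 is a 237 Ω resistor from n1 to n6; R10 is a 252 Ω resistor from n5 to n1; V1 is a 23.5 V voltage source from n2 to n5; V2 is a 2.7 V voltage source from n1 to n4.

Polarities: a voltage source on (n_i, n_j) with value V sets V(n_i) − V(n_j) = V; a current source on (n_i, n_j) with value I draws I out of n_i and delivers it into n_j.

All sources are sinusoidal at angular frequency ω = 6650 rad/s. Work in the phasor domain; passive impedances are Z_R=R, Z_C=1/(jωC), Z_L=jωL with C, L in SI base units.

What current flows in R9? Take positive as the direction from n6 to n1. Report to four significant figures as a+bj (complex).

MNA unknowns: 6 node voltages V₁..V_6 plus 2 source currents (V1, V2)
I1: z[6]−=0.0374, z[3]+=0.0374
C1: Y=0.000+0.04735j on G[5,0]
L1: Y=0.000-0.1576j on G[4,0]
L2: Y=0.000-0.01676j on G[4,0]
R1: Y=0.02924+0.000j on G[3,4]
I2: z[3]−=0.248, z[0]+=0.248
R2: Y=0.7092+0.000j on G[6,5]
R3: Y=0.03937+0.000j on G[3,5]
L3: Y=0.000-0.1331j on G[3,0]
R4: Y=0.01548+0.000j on G[0,4]
R5: Y=0.7576+0.000j on G[4,5]
R6: Y=0.0008772+0.000j on G[4,2]
R7: Y=0.003185+0.000j on G[0,3]
L4: Y=0.000-0.002461j on G[1,5]
R8: Y=0.0005814+0.000j on G[2,5]
R9: Y=0.004219+0.000j on G[1,6]
R10: Y=0.003968+0.000j on G[5,1]
V1: row V2−V5=23.5, i_V1 at 2,5
V2: row V1−V4=2.7, i_V2 at 1,4
solve → V1=2.930-0.6267j, V2=23.62-0.6751j, V3=-0.3642-1.301j, V4=0.2305-0.6267j, V5=0.1176-0.6751j, V6=0.08178-0.6748j
aux → i_V1=-0.03418+4.247e-05j, i_V2=-0.02330+0.006528j

-0.01202-0.0002031j A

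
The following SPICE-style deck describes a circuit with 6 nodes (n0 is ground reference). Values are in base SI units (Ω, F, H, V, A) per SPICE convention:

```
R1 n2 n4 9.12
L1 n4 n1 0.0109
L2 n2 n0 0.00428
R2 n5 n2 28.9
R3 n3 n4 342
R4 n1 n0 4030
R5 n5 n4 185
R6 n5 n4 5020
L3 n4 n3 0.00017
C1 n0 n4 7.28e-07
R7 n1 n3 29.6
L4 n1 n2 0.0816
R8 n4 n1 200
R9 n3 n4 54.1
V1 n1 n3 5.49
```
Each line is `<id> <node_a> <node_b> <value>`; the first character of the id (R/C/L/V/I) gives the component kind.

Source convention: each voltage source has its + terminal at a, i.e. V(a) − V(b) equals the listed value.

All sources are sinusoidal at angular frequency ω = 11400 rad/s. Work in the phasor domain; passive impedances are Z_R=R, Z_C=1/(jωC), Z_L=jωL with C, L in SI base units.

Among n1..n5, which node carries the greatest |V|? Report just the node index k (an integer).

MNA unknowns: 5 node voltages V₁..V_5 plus 1 source current (V1)
R1: Y=0.1096+0.000j on G[2,4]
L1: Y=0.000-0.008048j on G[4,1]
L2: Y=0.000-0.02050j on G[2,0]
R2: Y=0.03460+0.000j on G[5,2]
R3: Y=0.002924+0.000j on G[3,4]
R4: Y=0.0002481+0.000j on G[1,0]
R5: Y=0.005405+0.000j on G[5,4]
R6: Y=0.0001992+0.000j on G[5,4]
L3: Y=0.000-0.5160j on G[4,3]
C1: Y=0.000+0.008299j on G[0,4]
R7: Y=0.03378+0.000j on G[1,3]
L4: Y=0.000-0.001075j on G[1,2]
R8: Y=0.005000+0.000j on G[4,1]
R9: Y=0.01848+0.000j on G[3,4]
V1: row V1−V3=5.49, i_V1 at 1,3
solve → V1=5.368-0.07120j, V2=-0.01043-0.07358j, V3=-0.1215-0.07120j, V4=-0.02363-0.02120j, V5=-0.01227-0.06628j
aux → i_V1=-0.2134+0.04944j

1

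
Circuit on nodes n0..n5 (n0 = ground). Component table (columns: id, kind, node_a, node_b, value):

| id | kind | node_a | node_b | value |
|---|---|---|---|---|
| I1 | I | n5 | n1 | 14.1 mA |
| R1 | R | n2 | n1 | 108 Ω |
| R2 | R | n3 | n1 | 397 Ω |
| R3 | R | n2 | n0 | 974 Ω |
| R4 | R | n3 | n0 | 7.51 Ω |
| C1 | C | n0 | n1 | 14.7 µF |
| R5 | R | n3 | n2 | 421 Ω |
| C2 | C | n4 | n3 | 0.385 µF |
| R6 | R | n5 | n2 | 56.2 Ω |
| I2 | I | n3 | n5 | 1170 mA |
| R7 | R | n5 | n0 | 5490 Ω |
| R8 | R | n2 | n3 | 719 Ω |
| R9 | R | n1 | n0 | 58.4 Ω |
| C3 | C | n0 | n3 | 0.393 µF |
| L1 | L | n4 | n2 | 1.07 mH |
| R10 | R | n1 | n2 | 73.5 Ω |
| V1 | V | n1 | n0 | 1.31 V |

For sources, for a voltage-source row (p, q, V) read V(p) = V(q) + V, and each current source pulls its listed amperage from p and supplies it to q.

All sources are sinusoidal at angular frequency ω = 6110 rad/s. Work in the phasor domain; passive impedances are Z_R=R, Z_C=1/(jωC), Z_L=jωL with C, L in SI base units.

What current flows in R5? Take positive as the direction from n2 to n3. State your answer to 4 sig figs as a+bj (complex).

MNA unknowns: 5 node voltages V₁..V_5 plus 1 source current (V1)
I1: z[5]−=0.0141, z[1]+=0.0141
R1: Y=0.009259+0.000j on G[2,1]
R2: Y=0.002519+0.000j on G[3,1]
R3: Y=0.001027+0.000j on G[2,0]
R4: Y=0.1332+0.000j on G[3,0]
C1: Y=0.000+0.08982j on G[0,1]
R5: Y=0.002375+0.000j on G[3,2]
C2: Y=0.000+0.002352j on G[4,3]
R6: Y=0.01779+0.000j on G[5,2]
I2: z[3]−=1.17, z[5]+=1.17
R7: Y=0.0001821+0.000j on G[5,0]
R8: Y=0.001391+0.000j on G[2,3]
R9: Y=0.01712+0.000j on G[1,0]
C3: Y=0.000+0.002401j on G[0,3]
L1: Y=0.000-0.1530j on G[4,2]
R10: Y=0.01361+0.000j on G[1,2]
V1: row V1−V0=1.31, i_V1 at 1,0
solve → V1=1.310+0.000j, V2=40.79-4.003j, V3=-7.168+0.8371j, V4=41.54-4.078j, V5=104.7-3.962j
aux → i_V1=0.8731-0.2071j

0.1139-0.01150j A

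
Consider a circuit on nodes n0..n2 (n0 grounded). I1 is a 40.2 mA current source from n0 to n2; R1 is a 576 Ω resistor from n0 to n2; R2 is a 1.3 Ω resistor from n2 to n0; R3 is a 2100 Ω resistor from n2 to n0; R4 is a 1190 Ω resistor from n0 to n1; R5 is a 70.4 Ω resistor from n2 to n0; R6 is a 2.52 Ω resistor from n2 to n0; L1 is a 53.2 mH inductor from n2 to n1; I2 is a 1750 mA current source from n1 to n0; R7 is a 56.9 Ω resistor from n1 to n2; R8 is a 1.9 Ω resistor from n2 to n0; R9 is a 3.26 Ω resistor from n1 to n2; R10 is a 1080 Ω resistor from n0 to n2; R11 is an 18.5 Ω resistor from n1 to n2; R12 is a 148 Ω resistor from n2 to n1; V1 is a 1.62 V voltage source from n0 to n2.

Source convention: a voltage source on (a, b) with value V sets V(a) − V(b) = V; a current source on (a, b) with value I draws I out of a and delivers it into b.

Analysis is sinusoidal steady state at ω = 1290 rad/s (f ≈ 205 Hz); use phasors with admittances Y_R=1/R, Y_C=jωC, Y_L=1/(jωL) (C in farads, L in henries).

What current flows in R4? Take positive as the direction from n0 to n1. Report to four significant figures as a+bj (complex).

0.005163+0.0001435j A

Apply KCL at each of the 2 non-ground nodes and solve the resulting linear system.
Node n1: branches {R4, L1, I2, R7, R9, R11, R12} → V_1 = -6.144-0.1708j
Node n2: branches {I1, R1, R2, R3, R5, R6, L1, R7, R8, R9, R10, R11, R12, V1} → V_2 = -1.620+0.000j
Source currents: i(V1)=-1.065-0.0001435j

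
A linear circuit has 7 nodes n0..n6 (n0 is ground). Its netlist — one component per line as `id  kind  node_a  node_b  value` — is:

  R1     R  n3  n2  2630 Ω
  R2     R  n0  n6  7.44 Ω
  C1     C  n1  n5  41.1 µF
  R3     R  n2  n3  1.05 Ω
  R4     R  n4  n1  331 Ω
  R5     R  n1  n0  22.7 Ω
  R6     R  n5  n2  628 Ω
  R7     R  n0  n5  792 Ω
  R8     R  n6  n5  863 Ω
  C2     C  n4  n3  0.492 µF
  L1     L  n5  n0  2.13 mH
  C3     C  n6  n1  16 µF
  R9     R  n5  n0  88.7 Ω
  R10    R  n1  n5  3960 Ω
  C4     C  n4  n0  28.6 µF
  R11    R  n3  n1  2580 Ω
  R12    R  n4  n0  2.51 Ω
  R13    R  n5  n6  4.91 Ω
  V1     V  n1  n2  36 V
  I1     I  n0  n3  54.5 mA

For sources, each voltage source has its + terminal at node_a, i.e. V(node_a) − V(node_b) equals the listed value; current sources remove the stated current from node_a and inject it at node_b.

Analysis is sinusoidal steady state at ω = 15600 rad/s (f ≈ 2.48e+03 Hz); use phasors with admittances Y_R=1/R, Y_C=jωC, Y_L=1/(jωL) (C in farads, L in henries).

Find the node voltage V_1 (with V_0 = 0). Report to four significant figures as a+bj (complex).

0.3527+1.530j V

Apply KCL at each of the 6 non-ground nodes and solve the resulting linear system.
Node n1: branches {C1, R4, R5, C3, R10, R11, V1} → V_1 = 0.3527+1.530j
Node n2: branches {R1, R3, R6, V1} → V_2 = -35.65+1.530j
Node n3: branches {R1, R3, C2, R11, I1} → V_3 = -35.56+1.814j
Node n4: branches {R4, C2, C4, R12} → V_4 = -0.3457-0.2775j
Node n5: branches {C1, R6, R7, R8, L1, R9, R10, R13} → V_5 = 0.1896+1.773j
Node n6: branches {R2, R8, C3, R13} → V_6 = -0.02114+1.346j
Source currents: i(V1)=-0.1415-0.2705j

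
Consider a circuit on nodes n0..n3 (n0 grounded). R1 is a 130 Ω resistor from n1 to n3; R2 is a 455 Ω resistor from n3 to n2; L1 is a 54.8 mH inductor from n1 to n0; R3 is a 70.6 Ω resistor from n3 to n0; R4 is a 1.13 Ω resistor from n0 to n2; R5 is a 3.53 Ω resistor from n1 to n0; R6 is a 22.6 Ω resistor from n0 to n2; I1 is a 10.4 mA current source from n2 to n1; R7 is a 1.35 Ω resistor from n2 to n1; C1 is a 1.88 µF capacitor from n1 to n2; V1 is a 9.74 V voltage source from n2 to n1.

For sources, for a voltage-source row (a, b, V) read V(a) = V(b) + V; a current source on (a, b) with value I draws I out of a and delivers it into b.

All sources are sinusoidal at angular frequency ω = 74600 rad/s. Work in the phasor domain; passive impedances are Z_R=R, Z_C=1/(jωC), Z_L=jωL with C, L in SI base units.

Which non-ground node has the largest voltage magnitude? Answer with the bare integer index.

1

Element admittances at ω=74600 rad/s:
  Y(R1) = 0.007692+0.000j S between n1,n3
  Y(R2) = 0.002198+0.000j S between n3,n2
  Y(L1) = 0.000-0.0002446j S between n1,n0
  Y(R3) = 0.01416+0.000j S between n3,n0
  Y(R4) = 0.8850+0.000j S between n0,n2
  Y(R5) = 0.2833+0.000j S between n1,n0
  Y(R6) = 0.04425+0.000j S between n0,n2
  I1: injects 0.0104 A into n1 (from n2)
  Y(R7) = 0.7407+0.000j S between n2,n1
  Y(C1) = 0.000+0.1402j S between n1,n2
  V1: constraint V(n2)−V(n1) = 9.74
Assemble and solve the 4×4 MNA system:
  V(n1)=-7.439-0.001494j  V(n2)=2.301-0.001494j  V(n3)=-2.169-0.0006141j
  i(V1)=-9.373-1.365j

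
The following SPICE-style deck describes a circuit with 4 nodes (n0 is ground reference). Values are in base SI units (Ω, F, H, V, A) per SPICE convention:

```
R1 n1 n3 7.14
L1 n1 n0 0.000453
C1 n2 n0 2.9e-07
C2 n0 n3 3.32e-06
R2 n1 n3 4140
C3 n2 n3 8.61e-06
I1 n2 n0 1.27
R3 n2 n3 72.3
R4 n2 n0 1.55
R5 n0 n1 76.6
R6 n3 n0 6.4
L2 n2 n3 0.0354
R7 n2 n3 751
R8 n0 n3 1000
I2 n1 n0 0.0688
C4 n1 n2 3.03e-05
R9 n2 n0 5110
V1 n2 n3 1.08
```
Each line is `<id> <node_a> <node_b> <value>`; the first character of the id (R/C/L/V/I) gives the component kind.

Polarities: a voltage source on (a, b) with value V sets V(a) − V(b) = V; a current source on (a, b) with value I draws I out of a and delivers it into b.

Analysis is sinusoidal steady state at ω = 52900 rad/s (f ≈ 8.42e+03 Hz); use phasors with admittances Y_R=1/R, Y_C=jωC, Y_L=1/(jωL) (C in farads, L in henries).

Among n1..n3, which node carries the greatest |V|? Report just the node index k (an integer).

Apply KCL at each of the 3 non-ground nodes and solve the resulting linear system.
Node n1: branches {R1, L1, R2, R5, I2, C4} → V_1 = -1.406+0.6123j
Node n2: branches {C1, C3, I1, R3, R4, L2, R7, C4, R9, V1} → V_2 = -1.352+0.4751j
Node n3: branches {R1, C2, R2, C3, R3, R6, L2, R7, R8, V1} → V_3 = -2.432+0.4751j
Source currents: i(V1)=-0.6263-0.8631j

3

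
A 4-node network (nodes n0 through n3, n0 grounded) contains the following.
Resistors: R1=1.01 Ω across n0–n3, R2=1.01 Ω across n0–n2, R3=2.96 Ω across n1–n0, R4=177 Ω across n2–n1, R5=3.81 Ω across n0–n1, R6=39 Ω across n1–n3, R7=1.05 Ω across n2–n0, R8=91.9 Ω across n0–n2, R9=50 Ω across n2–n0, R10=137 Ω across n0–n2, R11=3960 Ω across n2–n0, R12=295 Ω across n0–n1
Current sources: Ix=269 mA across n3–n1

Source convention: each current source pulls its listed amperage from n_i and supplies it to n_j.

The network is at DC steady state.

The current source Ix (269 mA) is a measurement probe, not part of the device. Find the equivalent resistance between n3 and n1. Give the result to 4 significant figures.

R_eq = 2.482 Ω

Element admittances at DC:
  Y(R1) = 0.9901 S between n0,n3
  Y(R2) = 0.9901 S between n0,n2
  Y(R3) = 0.3378 S between n1,n0
  Y(R4) = 0.005650 S between n2,n1
  Y(R5) = 0.2625 S between n0,n1
  Y(R6) = 0.02564 S between n1,n3
  Y(R7) = 0.9524 S between n2,n0
  Y(R8) = 0.01088 S between n0,n2
  Y(R9) = 0.02000 S between n2,n0
  Y(R10) = 0.007299 S between n0,n2
  Y(R11) = 0.0002525 S between n2,n0
  Y(R12) = 0.003390 S between n0,n1
  Ix: injects 0.269 A into n1 (from n3)
Assemble and solve the 3×3 MNA system:
  V(n1)=0.4134  V(n2)=0.001176  V(n3)=-0.2544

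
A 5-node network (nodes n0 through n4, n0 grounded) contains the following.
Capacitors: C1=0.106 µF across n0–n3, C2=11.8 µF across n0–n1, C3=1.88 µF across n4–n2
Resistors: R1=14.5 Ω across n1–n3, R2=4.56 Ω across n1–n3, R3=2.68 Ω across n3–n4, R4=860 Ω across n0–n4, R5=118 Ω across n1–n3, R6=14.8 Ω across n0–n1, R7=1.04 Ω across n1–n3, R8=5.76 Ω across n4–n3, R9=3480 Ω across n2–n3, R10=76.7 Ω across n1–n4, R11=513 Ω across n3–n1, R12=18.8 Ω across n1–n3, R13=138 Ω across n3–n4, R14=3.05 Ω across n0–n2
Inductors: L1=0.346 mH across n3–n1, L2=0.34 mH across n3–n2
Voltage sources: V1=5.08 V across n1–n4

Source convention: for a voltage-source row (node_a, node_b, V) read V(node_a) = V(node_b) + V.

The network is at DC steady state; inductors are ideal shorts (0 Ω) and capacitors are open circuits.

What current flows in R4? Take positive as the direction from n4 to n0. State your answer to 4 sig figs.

Apply KCL at each of the 4 non-ground nodes and solve the resulting linear system.
Node n1: branches {R1, R2, R5, R6, L1, R7, C2, R10, R11, R12, V1} → V_1 = 0.01489
Node n2: branches {R9, C3, L2, R14} → V_2 = 0.01489
Node n3: branches {C1, R1, R2, R3, R5, L1, R7, R8, R9, R11, R12, L2, R13} → V_3 = 0.01489
Node n4: branches {R3, R4, R8, C3, R10, R13, V1} → V_4 = -5.065
Source currents: i(L1)=-2.819, i(L2)=0.004883, i(V1)=-2.886

-0.005890 A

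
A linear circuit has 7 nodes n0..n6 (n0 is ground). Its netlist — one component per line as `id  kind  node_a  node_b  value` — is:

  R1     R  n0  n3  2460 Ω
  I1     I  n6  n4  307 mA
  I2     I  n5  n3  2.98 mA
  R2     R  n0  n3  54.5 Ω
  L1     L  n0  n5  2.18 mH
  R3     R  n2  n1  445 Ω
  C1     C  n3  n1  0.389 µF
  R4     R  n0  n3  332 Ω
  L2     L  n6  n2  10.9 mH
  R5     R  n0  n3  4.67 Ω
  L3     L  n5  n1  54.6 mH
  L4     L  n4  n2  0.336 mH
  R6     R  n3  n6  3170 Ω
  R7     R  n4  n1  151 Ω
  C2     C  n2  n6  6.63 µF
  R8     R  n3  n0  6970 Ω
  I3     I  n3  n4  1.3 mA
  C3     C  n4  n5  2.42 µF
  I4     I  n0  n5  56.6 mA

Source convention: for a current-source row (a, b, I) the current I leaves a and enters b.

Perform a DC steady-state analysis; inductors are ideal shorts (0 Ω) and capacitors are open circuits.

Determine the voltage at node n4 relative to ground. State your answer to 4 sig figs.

0.1418 V

Apply KCL at each of the 6 non-ground nodes and solve the resulting linear system.
Node n1: branches {R3, C1, L3, R7} → V_1 = 0.000
Node n2: branches {R3, L2, L4, C2} → V_2 = 0.1418
Node n3: branches {R1, I2, R2, C1, R4, R5, R6, R8, I3} → V_3 = 0.007297
Node n4: branches {I1, L4, R7, I3, C3} → V_4 = 0.1418
Node n5: branches {I2, L1, L3, C3, I4} → V_5 = 0.000
Node n6: branches {I1, L2, R6, C2} → V_6 = 0.1418
Source currents: i(L1)=-0.05488, i(L2)=-0.3070, i(L3)=-0.001258, i(L4)=0.3074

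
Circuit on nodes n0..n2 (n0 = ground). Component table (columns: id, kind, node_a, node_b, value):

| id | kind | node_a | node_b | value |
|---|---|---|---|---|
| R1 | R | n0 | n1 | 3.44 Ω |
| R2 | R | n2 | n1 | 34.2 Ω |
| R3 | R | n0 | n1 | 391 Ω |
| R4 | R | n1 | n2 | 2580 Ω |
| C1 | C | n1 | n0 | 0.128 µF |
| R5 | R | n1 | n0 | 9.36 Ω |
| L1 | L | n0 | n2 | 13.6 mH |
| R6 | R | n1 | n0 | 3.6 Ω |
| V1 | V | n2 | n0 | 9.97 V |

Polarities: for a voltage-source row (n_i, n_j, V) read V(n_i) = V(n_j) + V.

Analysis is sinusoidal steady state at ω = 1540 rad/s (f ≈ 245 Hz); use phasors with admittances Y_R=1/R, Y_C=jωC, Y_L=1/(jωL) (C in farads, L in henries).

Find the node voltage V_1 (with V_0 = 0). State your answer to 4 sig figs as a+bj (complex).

0.4175-0.0001163j V

Apply KCL at each of the 2 non-ground nodes and solve the resulting linear system.
Node n1: branches {R1, R2, R3, R4, C1, R5, R6} → V_1 = 0.4175-0.0001163j
Node n2: branches {R2, R4, L1, V1} → V_2 = 9.970+0.000j
Source currents: i(V1)=-0.2830+0.4760j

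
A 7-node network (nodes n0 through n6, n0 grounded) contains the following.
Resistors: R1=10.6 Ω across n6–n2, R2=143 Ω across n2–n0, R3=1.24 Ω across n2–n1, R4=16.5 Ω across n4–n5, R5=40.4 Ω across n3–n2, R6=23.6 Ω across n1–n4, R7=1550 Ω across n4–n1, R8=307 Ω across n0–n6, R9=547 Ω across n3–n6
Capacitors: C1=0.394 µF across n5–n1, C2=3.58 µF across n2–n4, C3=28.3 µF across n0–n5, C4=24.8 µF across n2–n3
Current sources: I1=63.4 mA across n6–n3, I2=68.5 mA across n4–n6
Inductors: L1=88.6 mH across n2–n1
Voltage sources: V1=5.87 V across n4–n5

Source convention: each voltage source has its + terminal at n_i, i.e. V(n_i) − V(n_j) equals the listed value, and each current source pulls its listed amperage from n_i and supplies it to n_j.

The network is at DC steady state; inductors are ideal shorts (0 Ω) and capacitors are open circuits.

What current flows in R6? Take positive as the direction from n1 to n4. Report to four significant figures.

0.06747 A

Apply KCL at each of the 6 non-ground nodes and solve the resulting linear system.
Node n1: branches {C1, R3, L1, R6, R7} → V_1 = -0.03059
Node n2: branches {R1, R2, R3, C2, L1, R5, C4} → V_2 = -0.03059
Node n3: branches {I1, R5, C4, R9} → V_3 = 2.361
Node n4: branches {C2, R4, R6, R7, I2, V1} → V_4 = -1.623
Node n5: branches {C1, C3, R4, V1} → V_5 = -7.493
Node n6: branches {R1, I1, I2, R8, R9} → V_6 = 0.06568
Source currents: i(L1)=0.06850, i(V1)=-0.3558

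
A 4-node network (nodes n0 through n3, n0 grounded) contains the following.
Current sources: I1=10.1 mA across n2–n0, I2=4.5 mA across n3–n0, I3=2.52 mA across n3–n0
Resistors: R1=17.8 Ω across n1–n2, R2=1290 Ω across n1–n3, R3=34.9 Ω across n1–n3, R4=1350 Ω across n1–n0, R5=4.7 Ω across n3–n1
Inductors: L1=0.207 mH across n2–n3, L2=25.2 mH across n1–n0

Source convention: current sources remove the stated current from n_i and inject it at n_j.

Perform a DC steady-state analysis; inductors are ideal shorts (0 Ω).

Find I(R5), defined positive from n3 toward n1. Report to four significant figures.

Element admittances at DC:
  I1: injects 0.0101 A into n0 (from n2)
  Y(R1) = 0.05618 S between n1,n2
  I2: injects 0.0045 A into n0 (from n3)
  Y(R2) = 0.0007752 S between n1,n3
  L1: short n2↔n3 (DC inductor)
  Y(R3) = 0.02865 S between n1,n3
  Y(R4) = 0.0007407 S between n1,n0
  Y(R5) = 0.2128 S between n3,n1
  L2: short n1↔n0 (DC inductor)
  I3: injects 0.00252 A into n0 (from n3)
Assemble and solve the 5×5 MNA system:
  V(n1)=0.000  V(n2)=-0.05738  V(n3)=-0.05738
  i(L1)=-0.006877  i(L2)=-0.01712

-0.01221 A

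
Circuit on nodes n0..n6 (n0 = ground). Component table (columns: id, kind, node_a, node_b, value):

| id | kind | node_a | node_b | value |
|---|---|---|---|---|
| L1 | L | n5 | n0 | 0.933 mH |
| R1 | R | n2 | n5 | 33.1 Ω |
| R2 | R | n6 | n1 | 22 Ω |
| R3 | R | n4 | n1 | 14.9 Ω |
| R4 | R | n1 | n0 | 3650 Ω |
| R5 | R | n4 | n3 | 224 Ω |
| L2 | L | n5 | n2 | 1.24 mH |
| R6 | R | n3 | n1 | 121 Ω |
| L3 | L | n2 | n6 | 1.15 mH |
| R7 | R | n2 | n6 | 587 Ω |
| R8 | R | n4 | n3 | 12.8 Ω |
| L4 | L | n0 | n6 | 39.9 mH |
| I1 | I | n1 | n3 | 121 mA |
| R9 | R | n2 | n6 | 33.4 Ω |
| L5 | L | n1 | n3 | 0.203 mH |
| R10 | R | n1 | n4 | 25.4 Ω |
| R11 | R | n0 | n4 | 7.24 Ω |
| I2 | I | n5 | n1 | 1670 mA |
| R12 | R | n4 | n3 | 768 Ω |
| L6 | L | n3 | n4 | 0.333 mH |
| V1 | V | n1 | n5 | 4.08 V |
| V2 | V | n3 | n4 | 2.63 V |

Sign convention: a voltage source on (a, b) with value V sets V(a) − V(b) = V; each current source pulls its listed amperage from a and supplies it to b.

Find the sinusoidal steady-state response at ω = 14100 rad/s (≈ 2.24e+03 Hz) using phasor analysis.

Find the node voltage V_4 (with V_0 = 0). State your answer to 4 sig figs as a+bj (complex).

Element admittances at ω=14100 rad/s:
  Y(L1) = 0.000-0.07601j S between n5,n0
  Y(R1) = 0.03021+0.000j S between n2,n5
  Y(R2) = 0.04545+0.000j S between n6,n1
  Y(R3) = 0.06711+0.000j S between n4,n1
  Y(R4) = 0.0002740+0.000j S between n1,n0
  Y(R5) = 0.004464+0.000j S between n4,n3
  Y(L2) = 0.000-0.05720j S between n5,n2
  Y(R6) = 0.008264+0.000j S between n3,n1
  Y(L3) = 0.000-0.06167j S between n2,n6
  Y(R7) = 0.001704+0.000j S between n2,n6
  Y(R8) = 0.07812+0.000j S between n4,n3
  Y(L4) = 0.000-0.001777j S between n0,n6
  I1: injects 0.121 A into n3 (from n1)
  Y(R9) = 0.02994+0.000j S between n2,n6
  Y(L5) = 0.000-0.3494j S between n1,n3
  Y(R10) = 0.03937+0.000j S between n1,n4
  Y(R11) = 0.1381+0.000j S between n0,n4
  I2: injects 1.67 A into n1 (from n5)
  Y(R12) = 0.001302+0.000j S between n4,n3
  Y(L6) = 0.000-0.2130j S between n3,n4
  V1: constraint V(n1)−V(n5) = 4.08
  V2: constraint V(n3)−V(n4) = 2.63
Assemble and solve the 8×8 MNA system:
  V(n1)=3.231-1.283j  V(n2)=0.4181-0.6503j  V(n3)=3.330-0.4444j  V(n4)=0.7002-0.4444j  V(n5)=-0.8495-1.283j  V(n6)=1.594-0.04595j
  i(V1)=1.498+0.1180j  i(V2)=-0.3934+0.5880j

0.7002-0.4444j V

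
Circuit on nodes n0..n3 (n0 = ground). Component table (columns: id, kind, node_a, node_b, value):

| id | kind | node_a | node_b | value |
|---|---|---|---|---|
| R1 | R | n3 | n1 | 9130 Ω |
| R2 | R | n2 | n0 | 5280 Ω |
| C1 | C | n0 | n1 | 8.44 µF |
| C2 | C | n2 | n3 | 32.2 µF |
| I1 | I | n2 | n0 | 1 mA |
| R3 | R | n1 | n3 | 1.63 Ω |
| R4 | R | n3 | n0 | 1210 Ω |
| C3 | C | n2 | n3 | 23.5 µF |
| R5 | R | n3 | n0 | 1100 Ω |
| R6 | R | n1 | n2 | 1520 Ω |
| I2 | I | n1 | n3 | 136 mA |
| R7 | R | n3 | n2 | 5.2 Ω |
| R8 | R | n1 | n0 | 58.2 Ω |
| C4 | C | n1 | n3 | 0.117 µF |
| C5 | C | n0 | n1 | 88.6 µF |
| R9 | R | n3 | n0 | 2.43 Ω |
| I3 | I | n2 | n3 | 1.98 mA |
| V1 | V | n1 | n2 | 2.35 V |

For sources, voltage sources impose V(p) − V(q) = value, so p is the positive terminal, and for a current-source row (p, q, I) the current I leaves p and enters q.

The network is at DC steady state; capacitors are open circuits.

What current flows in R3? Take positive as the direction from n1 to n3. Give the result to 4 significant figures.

Apply KCL at each of the 3 non-ground nodes and solve the resulting linear system.
Node n1: branches {R1, C1, R3, R6, I2, R8, C4, C5, V1} → V_1 = 0.3643
Node n2: branches {R2, C2, I1, C3, R6, R7, I3, V1} → V_2 = -1.986
Node n3: branches {R1, C2, R3, R4, C3, R5, I2, R7, C4, R9, I3} → V_3 = -0.01666
Source currents: i(V1)=-0.3776

0.2337 A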